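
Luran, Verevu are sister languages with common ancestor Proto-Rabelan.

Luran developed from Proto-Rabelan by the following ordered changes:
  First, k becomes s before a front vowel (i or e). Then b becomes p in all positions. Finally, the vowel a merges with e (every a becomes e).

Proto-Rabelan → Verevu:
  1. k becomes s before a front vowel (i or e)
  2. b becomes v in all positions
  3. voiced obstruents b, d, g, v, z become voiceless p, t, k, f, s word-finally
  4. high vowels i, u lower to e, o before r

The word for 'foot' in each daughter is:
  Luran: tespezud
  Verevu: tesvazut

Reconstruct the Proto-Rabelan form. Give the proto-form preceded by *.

*tesbazud

Position 8: Luran has d, Verevu has t. Luran preserves d here (none of its changes turn any other segment into d), so the proto-segment is *d.
Position 5: Luran has e, Verevu has a. Verevu preserves a here (none of its changes turn any other segment into a), so the proto-segment is *a.
Verify the candidate proto-form against each daughter:
Luran: *tesbazud > tespazud > tespezud  (by unconditioned shift, vowel merger)
Verevu: *tesbazud > tesvazud > tesvazut  (by unconditioned shift, final devoicing)
No other proto-form is consistent with every reflex, so the reconstruction is *tesbazud.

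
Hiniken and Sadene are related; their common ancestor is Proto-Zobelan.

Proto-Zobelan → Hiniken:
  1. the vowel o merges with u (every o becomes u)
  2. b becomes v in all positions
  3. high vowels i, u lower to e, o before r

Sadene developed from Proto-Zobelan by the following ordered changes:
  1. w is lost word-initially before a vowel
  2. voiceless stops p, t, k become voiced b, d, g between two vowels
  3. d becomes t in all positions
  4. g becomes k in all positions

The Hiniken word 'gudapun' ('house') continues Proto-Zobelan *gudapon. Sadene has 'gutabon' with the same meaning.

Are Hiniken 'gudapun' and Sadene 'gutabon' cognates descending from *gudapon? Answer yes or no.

no

Derive the expected Sadene reflex of *gudapon:
Sadene: *gudapon
  gudapon (rule 1 does not apply)
  gudapon → gudabon   [intervocalic voicing]
  gudabon → gutabon   [unconditioned shift]
  gutabon → kutabon   [unconditioned shift]
  giving Sadene kutabon.
The regular Sadene reflex would be 'kutabon', but the attested form is 'gutabon'. The correspondence is irregular, so they are not cognates (the Sadene form has a different source).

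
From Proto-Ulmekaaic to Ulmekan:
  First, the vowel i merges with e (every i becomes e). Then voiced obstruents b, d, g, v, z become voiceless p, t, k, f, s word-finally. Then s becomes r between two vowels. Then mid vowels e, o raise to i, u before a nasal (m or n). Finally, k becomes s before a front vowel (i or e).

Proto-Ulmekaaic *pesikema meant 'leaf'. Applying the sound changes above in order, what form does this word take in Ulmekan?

peresima

Ulmekan: *pesikema
  pesikema → pesekema   [vowel merger]
  pesekema (rule 2 does not apply)
  pesekema → perekema   [rhotacism]
  perekema → perekima   [pre-nasal raising]
  perekima → peresima   [palatalisation]
  giving Ulmekan peresima.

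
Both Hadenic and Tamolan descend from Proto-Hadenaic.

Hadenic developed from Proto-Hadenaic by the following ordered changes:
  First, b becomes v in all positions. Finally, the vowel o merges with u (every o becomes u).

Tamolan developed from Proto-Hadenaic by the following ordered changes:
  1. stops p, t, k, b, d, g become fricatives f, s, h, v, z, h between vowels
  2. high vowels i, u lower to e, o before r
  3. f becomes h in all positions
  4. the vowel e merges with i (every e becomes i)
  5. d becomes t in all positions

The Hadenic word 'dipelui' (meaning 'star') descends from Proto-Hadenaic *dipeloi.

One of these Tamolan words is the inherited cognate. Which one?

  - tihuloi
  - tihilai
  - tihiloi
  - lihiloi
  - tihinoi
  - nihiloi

tihiloi

Tamolan: start from *dipeloi.
  rule 1 (intervocalic lenition): dipeloi → difeloi
  rule 2: no change — difeloi
  rule 3 (unconditioned shift): difeloi → diheloi
  rule 4 (vowel merger): diheloi → dihiloi
  rule 5 (unconditioned shift): dihiloi → tihiloi
  ⇒ Tamolan tihiloi
Only 'tihiloi' matches the regular Tamolan development of *dipeloi.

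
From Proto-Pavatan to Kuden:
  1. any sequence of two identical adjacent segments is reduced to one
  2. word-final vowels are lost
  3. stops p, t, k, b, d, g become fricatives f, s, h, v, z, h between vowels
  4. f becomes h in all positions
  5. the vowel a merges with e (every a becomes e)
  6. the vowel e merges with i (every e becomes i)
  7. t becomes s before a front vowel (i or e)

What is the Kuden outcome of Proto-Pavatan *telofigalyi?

silohihily

Kuden: start from *telofigalyi.
  rule 1: no change — telofigalyi
  rule 2 (apocope): telofigalyi → telofigaly
  rule 3 (intervocalic lenition): telofigaly → telofihaly
  rule 4 (unconditioned shift): telofihaly → telohihaly
  rule 5 (vowel merger): telohihaly → telohihely
  rule 6 (vowel merger): telohihely → tilohihily
  rule 7 (palatalisation): tilohihily → silohihily
  ⇒ Kuden silohihily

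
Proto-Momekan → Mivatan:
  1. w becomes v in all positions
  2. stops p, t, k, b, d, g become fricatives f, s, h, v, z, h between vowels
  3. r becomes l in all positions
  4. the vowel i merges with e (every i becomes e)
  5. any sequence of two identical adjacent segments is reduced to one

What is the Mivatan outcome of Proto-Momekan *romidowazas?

Mivatan: *romidowazas > romidovazas > romizovazas > lomizovazas > lomezovazas  (by unconditioned shift, intervocalic lenition, unconditioned shift, vowel merger)

lomezovazas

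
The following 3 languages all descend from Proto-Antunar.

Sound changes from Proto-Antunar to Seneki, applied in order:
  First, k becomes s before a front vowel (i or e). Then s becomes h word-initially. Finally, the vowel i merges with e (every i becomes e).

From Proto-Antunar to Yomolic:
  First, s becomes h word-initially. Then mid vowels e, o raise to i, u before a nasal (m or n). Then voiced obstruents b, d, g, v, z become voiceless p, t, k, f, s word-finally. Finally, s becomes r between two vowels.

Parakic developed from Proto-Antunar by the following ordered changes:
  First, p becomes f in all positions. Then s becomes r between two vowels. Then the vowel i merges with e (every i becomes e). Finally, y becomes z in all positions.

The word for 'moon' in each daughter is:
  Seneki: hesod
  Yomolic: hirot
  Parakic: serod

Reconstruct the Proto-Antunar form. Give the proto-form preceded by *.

Position 1: Seneki has h, Yomolic has h, Parakic has s. Parakic preserves s here (none of its changes turn any other segment into s), so the proto-segment is *s.
Position 5: Seneki has d, Yomolic has t, Parakic has d. Seneki preserves d here (none of its changes turn any other segment into d), so the proto-segment is *d.
This points to *sisod. Verify forward in each daughter:
Seneki: *sisod > hisod > hesod  (by debuccalisation, vowel merger)
Yomolic: *sisod
  sisod → hisod   [debuccalisation]
  hisod (rule 2 does not apply)
  hisod → hisot   [final devoicing]
  hisot → hirot   [rhotacism]
  giving Yomolic hirot.
Parakic: *sisod > sirod > serod  (by rhotacism, vowel merger)
No other proto-form is consistent with every reflex, so the reconstruction is *sisod.

*sisod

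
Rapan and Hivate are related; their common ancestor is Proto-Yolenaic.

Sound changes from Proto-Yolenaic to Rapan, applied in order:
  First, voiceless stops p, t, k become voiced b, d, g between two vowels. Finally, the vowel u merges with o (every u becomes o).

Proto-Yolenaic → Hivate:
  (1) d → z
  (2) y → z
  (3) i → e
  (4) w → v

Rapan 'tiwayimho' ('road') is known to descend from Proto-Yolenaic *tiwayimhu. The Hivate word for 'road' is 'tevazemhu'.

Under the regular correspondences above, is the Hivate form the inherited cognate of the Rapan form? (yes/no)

yes

Derive the expected Hivate reflex of *tiwayimhu:
Hivate: *tiwayimhu > tiwazimhu > tewazemhu > tevazemhu  (by unconditioned shift, vowel merger, unconditioned shift)
Hivate 'tevazemhu' matches the regular reflex exactly, so the pair is cognate.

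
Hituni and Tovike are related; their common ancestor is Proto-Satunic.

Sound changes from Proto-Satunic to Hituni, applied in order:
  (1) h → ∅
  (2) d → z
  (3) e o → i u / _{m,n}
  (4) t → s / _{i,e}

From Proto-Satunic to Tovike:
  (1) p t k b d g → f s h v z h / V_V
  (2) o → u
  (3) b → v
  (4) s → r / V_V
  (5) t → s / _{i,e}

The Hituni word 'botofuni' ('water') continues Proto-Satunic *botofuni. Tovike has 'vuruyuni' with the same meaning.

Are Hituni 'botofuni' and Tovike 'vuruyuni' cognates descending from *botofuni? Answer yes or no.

Derive the expected Tovike reflex of *botofuni:
Tovike: *botofuni > bosofuni > busufuni > vusufuni > vurufuni  (by intervocalic lenition, vowel merger, unconditioned shift, rhotacism)
The regular Tovike reflex would be 'vurufuni', but the attested form is 'vuruyuni'. The correspondence is irregular, so they are not cognates (the Tovike form has a different source).

no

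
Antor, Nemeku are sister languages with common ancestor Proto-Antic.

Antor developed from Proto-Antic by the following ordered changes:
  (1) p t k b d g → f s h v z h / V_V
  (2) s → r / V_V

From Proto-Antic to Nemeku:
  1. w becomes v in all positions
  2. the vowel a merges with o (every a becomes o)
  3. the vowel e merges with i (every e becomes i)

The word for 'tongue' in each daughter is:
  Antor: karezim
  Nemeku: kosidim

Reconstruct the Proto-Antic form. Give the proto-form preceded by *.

*kasedim

Position 5: Antor has z, Nemeku has d. Nemeku preserves d here (none of its changes turn any other segment into d), so the proto-segment is *d.
Position 2: Antor has a, Nemeku has o. Antor preserves a here (none of its changes turn any other segment into a), so the proto-segment is *a.
Position 4: Antor has e, Nemeku has i. Antor preserves e here (none of its changes turn any other segment into e), so the proto-segment is *e.
This points to *kasedim. Verify forward in each daughter:
Antor: *kasedim
  kasedim → kasezim   [intervocalic lenition]
  kasezim → karezim   [rhotacism]
  giving Antor karezim.
Nemeku: start from *kasedim.
  rule 1: no change — kasedim
  rule 2 (vowel merger): kasedim → kosedim
  rule 3 (vowel merger): kosedim → kosidim
  ⇒ Nemeku kosidim
Only *kasedim yields all of Antor karezim, Nemeku kosidim.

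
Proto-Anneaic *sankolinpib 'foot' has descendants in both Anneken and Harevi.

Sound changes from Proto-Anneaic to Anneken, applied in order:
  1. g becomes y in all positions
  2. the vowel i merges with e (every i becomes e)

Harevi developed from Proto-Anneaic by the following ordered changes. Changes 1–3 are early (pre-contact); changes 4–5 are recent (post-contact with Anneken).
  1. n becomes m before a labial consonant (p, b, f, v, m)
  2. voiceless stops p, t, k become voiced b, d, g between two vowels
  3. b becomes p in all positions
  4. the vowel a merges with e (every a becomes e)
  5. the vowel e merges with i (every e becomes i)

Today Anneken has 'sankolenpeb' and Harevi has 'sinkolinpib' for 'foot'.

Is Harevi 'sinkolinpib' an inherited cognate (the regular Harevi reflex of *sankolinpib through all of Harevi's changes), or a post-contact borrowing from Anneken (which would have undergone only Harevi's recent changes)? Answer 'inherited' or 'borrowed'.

borrowed

If inherited, *sankolinpib would pass through all of Harevi's changes:
Harevi: *sankolinpib
  sankolinpib → sankolimpib   [nasal place assimilation]
  sankolimpib (rule 2 does not apply)
  sankolimpib → sankolimpip   [unconditioned shift]
  sankolimpip → senkolimpip   [vowel merger]
  senkolimpip → sinkolimpip   [vowel merger]
  giving Harevi sinkolimpip.
If borrowed from Anneken 'sankolenpeb' after the early changes, it would undergo only the recent ones:
  rule 4 (vowel merger): sankolenpeb → senkolenpeb
  rule 5 (vowel merger): senkolenpeb → sinkolinpib
  ⇒ as a loan: sinkolinpib
Harevi 'sinkolinpib' matches the loan outcome 'sinkolinpib', not the inherited 'sinkolimpip' — it skipped the early Harevi changes, so it was borrowed from Anneken.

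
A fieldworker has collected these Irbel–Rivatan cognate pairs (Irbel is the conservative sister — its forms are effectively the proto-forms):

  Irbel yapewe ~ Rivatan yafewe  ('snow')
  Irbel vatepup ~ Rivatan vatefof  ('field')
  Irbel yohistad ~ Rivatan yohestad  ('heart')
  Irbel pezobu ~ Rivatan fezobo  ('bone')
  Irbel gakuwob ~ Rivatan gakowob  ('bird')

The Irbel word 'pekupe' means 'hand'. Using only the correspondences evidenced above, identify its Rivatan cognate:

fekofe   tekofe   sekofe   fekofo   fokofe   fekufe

pezobu ~ fezobo — Irbel p corresponds to Rivatan f word-initially before a front vowel.
vatepup ~ vatefof — Irbel u corresponds to Rivatan o after a consonant, before a labial obstruent.
yapewe ~ yafewe — Irbel p corresponds to Rivatan f between vowels (before a front vowel).
Applying these to Irbel 'pekupe':
  pekupe → fekupe   (p→f word-initially before a front vowel)
  fekupe → fekope   (u→o after a consonant, before a labial obstruent)
  fekope → fekofe   (p→f between vowels (before a front vowel))
So the Rivatan cognate is 'fekofe'.

fekofe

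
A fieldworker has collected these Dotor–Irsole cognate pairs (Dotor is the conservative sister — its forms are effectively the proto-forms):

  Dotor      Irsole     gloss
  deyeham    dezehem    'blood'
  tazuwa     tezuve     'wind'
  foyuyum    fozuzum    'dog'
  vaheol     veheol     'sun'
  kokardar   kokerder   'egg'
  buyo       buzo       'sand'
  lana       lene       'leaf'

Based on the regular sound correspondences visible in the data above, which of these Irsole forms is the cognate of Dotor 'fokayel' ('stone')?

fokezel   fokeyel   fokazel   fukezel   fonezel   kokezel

fokezel

tazuwa ~ tezuve, vaheol ~ veheol — Dotor a corresponds to Irsole e after a consonant, before a consonant other than r, m, n, p, b, f, v.
deyeham ~ dezehem — Dotor y corresponds to Irsole z between vowels (before a front vowel).
Applying these to Dotor 'fokayel':
  fokayel → fokeyel   (a→e after a consonant, before a consonant other than r, m, n, p, b, f, v)
  fokeyel → fokezel   (y→z between vowels (before a front vowel))
So the Irsole cognate is 'fokezel'.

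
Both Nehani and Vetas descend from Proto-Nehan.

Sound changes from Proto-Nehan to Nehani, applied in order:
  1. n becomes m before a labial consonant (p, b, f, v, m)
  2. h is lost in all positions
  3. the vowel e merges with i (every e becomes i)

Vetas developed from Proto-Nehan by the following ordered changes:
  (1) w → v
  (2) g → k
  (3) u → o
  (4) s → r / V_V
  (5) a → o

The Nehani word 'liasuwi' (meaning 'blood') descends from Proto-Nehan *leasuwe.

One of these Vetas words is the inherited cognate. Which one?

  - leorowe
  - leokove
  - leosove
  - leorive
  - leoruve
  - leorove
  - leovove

leorove

Vetas: *leasuwe > leasuve > leasove > learove > leorove  (by unconditioned shift, vowel merger, rhotacism, vowel merger)
Among the options, 'leorove' alone shows every Vetas change applied in order.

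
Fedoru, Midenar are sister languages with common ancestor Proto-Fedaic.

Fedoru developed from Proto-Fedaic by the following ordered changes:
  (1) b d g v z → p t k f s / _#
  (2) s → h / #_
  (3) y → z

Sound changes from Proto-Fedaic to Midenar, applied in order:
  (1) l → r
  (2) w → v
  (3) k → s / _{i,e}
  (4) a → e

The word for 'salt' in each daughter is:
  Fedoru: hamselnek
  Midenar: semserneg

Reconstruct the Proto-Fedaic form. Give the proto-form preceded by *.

*samselneg

Position 2: Fedoru has a, Midenar has e. Fedoru preserves a here (none of its changes turn any other segment into a), so the proto-segment is *a.
Position 6: Fedoru has l, Midenar has r. Fedoru preserves l here (none of its changes turn any other segment into l), so the proto-segment is *l.
This points to *samselneg. Verify forward in each daughter:
Fedoru: *samselneg
  samselneg → samselnek   [final devoicing]
  samselnek → hamselnek   [debuccalisation]
  hamselnek (rule 3 does not apply)
  giving Fedoru hamselnek.
Midenar: *samselneg
  samselneg → samserneg   [unconditioned shift]
  samserneg (rule 2 does not apply)
  samserneg (rule 3 does not apply)
  samserneg → semserneg   [vowel merger]
  giving Midenar semserneg.
Only *samselneg yields all of Fedoru hamselnek, Midenar semserneg.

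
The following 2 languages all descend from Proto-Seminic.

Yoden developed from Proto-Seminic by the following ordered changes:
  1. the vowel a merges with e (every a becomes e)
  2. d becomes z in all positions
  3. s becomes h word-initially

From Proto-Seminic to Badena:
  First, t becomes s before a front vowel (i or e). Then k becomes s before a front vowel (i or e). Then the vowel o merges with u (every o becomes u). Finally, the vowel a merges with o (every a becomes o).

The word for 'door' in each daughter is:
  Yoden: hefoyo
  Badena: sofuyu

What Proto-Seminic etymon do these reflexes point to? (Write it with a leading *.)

*safoyo

Position 2: Yoden has e, Badena has o. In Badena, o can only continue *a, so the proto-segment is *a.
Position 6: Yoden has o, Badena has u. Yoden preserves o here (none of its changes turn any other segment into o), so the proto-segment is *o.
This points to *safoyo. Verify forward in each daughter:
Yoden: *safoyo
  safoyo → sefoyo   [vowel merger]
  sefoyo (rule 2 does not apply)
  sefoyo → hefoyo   [debuccalisation]
  giving Yoden hefoyo.
Badena: *safoyo
  safoyo (rule 1 does not apply)
  safoyo (rule 2 does not apply)
  safoyo → safuyu   [vowel merger]
  safuyu → sofuyu   [vowel merger]
  giving Badena sofuyu.
No other proto-form is consistent with every reflex, so the reconstruction is *safoyo.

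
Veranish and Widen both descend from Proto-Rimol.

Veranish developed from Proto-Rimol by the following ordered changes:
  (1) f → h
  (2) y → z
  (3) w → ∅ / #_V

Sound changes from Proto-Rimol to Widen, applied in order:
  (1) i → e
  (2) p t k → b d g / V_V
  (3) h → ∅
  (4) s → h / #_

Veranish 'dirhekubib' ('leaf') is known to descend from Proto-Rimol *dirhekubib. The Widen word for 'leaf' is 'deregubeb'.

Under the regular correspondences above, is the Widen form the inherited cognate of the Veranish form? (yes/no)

Derive the expected Widen reflex of *dirhekubib:
Widen: start from *dirhekubib.
  rule 1 (vowel merger): dirhekubib → derhekubeb
  rule 2 (intervocalic voicing): derhekubeb → derhegubeb
  rule 3 (h-loss): derhegubeb → deregubeb
  rule 4: no change — deregubeb
  ⇒ Widen deregubeb
Widen 'deregubeb' matches the regular reflex exactly, so the pair is cognate.

yes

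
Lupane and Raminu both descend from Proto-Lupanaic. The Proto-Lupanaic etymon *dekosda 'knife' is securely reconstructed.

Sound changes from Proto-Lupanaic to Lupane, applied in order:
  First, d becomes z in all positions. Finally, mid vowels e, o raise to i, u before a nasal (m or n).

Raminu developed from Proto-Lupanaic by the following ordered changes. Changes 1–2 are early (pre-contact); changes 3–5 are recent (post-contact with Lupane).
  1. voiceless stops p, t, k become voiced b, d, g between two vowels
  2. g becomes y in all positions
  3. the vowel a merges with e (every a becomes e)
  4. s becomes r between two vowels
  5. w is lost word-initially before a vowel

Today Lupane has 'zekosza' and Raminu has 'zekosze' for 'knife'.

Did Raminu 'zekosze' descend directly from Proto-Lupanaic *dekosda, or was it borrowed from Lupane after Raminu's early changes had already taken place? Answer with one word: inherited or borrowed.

If inherited, *dekosda would pass through all of Raminu's changes:
Raminu: start from *dekosda.
  rule 1 (intervocalic voicing): dekosda → degosda
  rule 2 (unconditioned shift): degosda → deyosda
  rule 3 (vowel merger): deyosda → deyosde
  rule 4: no change — deyosde
  rule 5: no change — deyosde
  ⇒ Raminu deyosde
If borrowed from Lupane 'zekosza' after the early changes, it would undergo only the recent ones:
  rule 3 (vowel merger): zekosza → zekosze
  rule 4 (rhotacism): no change (zekosze)
  rule 5 (glide loss): no change (zekosze)
  ⇒ as a loan: zekosze
Raminu 'zekosze' matches the loan outcome 'zekosze', not the inherited 'deyosde' — it skipped the early Raminu changes, so it was borrowed from Lupane.

borrowed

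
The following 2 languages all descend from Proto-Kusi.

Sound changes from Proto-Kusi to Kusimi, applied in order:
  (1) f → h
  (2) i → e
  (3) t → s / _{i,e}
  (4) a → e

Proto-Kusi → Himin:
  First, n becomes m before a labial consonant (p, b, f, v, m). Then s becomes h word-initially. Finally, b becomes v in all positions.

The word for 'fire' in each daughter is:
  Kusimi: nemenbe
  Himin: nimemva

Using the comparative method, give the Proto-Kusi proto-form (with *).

*nimenba

Position 6: Kusimi has b, Himin has v. Kusimi preserves b here (none of its changes turn any other segment into b), so the proto-segment is *b.
Position 5: Kusimi has n, Himin has m. Kusimi preserves n here (none of its changes turn any other segment into n), so the proto-segment is *n.
Position 2: Kusimi has e, Himin has i. Himin preserves i here (none of its changes turn any other segment into i), so the proto-segment is *i.
This points to *nimenba. Verify forward in each daughter:
Kusimi: start from *nimenba.
  rule 1: no change — nimenba
  rule 2 (vowel merger): nimenba → nemenba
  rule 3: no change — nemenba
  rule 4 (vowel merger): nemenba → nemenbe
  ⇒ Kusimi nemenbe
Himin: *nimenba
  nimenba → nimemba   [nasal place assimilation]
  nimemba (rule 2 does not apply)
  nimemba → nimemva   [unconditioned shift]
  giving Himin nimemva.
Only *nimenba yields all of Kusimi nemenbe, Himin nimemva.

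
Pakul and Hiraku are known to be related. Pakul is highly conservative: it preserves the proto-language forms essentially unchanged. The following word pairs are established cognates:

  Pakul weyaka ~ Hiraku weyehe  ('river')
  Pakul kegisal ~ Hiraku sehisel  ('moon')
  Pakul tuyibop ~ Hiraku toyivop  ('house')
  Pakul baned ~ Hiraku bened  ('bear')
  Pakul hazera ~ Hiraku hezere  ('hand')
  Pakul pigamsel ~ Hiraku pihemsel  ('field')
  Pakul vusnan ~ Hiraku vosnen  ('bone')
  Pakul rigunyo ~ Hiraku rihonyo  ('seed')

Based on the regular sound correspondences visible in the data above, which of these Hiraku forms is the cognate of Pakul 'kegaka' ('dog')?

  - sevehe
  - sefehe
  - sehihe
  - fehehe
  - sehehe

kegisal ~ sehisel — Pakul k corresponds to Hiraku s word-initially before a front vowel.
pigamsel ~ pihemsel — Pakul g corresponds to Hiraku h between vowels (before a back vowel).
weyaka ~ weyehe, kegisal ~ sehisel — Pakul a corresponds to Hiraku e after a consonant, before a consonant other than r, m, n, p, b, f, v.
weyaka ~ weyehe — Pakul k corresponds to Hiraku h between vowels (before a back vowel).
weyaka ~ weyehe, hazera ~ hezere — Pakul a corresponds to Hiraku e word-finally.
Applying these to Pakul 'kegaka':
  kegaka → segaka   (k→s word-initially before a front vowel)
  segaka → sehaka   (g→h between vowels (before a back vowel))
  sehaka → seheka   (a→e after a consonant, before a consonant other than r, m, n, p, b, f, v)
  seheka → seheha   (k→h between vowels (before a back vowel))
  seheha → sehehe   (a→e word-finally)
So the Hiraku cognate is 'sehehe'.

sehehe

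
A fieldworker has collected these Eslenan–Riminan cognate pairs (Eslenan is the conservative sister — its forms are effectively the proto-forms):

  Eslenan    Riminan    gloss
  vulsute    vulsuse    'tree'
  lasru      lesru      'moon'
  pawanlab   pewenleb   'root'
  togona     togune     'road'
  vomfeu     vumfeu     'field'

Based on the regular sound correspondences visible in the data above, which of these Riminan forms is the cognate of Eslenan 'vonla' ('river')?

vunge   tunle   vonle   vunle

vunle

togona ~ togune — Eslenan o corresponds to Riminan u after a consonant, before a nasal.
togona ~ togune — Eslenan a corresponds to Riminan e word-finally.
Applying these to Eslenan 'vonla':
  vonla → vunla   (o→u after a consonant, before a nasal)
  vunla → vunle   (a→e word-finally)
So the Riminan cognate is 'vunle'.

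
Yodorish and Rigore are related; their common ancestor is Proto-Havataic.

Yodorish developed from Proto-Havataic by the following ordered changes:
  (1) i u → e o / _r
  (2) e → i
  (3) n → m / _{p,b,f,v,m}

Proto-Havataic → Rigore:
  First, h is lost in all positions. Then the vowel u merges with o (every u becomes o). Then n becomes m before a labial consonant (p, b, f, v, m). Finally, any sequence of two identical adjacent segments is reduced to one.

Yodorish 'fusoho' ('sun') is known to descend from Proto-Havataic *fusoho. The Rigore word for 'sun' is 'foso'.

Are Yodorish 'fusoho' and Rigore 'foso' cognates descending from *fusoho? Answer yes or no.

Derive the expected Rigore reflex of *fusoho:
Rigore: start from *fusoho.
  rule 1 (h-loss): fusoho → fusoo
  rule 2 (vowel merger): fusoo → fosoo
  rule 3: no change — fosoo
  rule 4 (degemination): fosoo → foso
  ⇒ Rigore foso
Rigore 'foso' matches the regular reflex exactly, so the pair is cognate.

yes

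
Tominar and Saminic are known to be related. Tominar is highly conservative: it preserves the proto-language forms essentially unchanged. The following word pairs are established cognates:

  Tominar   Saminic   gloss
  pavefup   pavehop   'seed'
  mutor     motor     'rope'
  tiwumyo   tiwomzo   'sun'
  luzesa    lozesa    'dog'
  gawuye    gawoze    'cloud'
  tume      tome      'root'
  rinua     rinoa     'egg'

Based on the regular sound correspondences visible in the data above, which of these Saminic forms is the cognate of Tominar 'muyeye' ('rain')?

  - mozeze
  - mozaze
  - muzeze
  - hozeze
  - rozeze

mozeze

mutor ~ motor, luzesa ~ lozesa — Tominar u corresponds to Saminic o after a consonant, before a consonant other than r, m, n, p, b, f, v.
gawuye ~ gawoze — Tominar y corresponds to Saminic z between vowels (before a front vowel).
Applying these to Tominar 'muyeye':
  muyeye → moyeye   (u→o after a consonant, before a consonant other than r, m, n, p, b, f, v)
  moyeye → mozeye   (y→z between vowels (before a front vowel))
  mozeye → mozeze   (y→z between vowels (before a front vowel))
So the Saminic cognate is 'mozeze'.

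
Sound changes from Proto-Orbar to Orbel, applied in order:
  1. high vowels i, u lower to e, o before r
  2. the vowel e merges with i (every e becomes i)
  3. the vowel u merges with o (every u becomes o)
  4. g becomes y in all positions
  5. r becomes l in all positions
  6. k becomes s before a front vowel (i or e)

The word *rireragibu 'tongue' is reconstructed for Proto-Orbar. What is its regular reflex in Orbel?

Orbel: start from *rireragibu.
  rule 1 (pre-rhotic lowering): rireragibu → rereragibu
  rule 2 (vowel merger): rereragibu → ririragibu
  rule 3 (vowel merger): ririragibu → ririragibo
  rule 4 (unconditioned shift): ririragibo → ririrayibo
  rule 5 (unconditioned shift): ririrayibo → lililayibo
  rule 6: no change — lililayibo
  ⇒ Orbel lililayibo

lililayibo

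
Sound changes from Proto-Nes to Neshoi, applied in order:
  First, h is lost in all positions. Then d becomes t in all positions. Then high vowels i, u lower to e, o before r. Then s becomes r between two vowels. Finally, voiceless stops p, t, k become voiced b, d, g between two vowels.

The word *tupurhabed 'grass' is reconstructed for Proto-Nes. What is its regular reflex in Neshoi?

tuborabet

Neshoi: *tupurhabed
  tupurhabed → tupurabed   [h-loss]
  tupurabed → tupurabet   [unconditioned shift]
  tupurabet → tuporabet   [pre-rhotic lowering]
  tuporabet (rule 4 does not apply)
  tuporabet → tuborabet   [intervocalic voicing]
  giving Neshoi tuborabet.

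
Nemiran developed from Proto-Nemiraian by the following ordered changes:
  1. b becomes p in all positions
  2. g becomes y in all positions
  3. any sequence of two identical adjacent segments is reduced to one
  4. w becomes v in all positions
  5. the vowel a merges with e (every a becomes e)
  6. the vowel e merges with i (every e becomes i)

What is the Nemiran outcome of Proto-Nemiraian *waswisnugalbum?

Nemiran: *waswisnugalbum > waswisnugalpum > waswisnuyalpum > vasvisnuyalpum > vesvisnuyelpum > visvisnuyilpum  (by unconditioned shift, unconditioned shift, unconditioned shift, vowel merger, vowel merger)

visvisnuyilpum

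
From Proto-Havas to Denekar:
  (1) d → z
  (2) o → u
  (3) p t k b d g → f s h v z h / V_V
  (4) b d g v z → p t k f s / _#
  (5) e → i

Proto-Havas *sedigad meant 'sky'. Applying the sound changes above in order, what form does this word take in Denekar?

Denekar: start from *sedigad.
  rule 1 (unconditioned shift): sedigad → sezigaz
  rule 2: no change — sezigaz
  rule 3 (intervocalic lenition): sezigaz → sezihaz
  rule 4 (final devoicing): sezihaz → sezihas
  rule 5 (vowel merger): sezihas → sizihas
  ⇒ Denekar sizihas

sizihas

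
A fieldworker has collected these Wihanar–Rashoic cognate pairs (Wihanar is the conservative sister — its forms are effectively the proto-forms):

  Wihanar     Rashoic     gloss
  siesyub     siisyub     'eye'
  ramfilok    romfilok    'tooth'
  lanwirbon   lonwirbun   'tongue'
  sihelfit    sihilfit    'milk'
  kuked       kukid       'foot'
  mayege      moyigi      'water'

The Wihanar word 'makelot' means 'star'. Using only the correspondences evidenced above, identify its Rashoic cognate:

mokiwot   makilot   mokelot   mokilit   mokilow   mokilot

mokilot

mayege ~ moyigi — Wihanar a corresponds to Rashoic o after a consonant, before a consonant other than r, m, n, p, b, f, v.
sihelfit ~ sihilfit, kuked ~ kukid — Wihanar e corresponds to Rashoic i after a consonant, before a consonant other than r, m, n, p, b, f, v.
Applying these to Wihanar 'makelot':
  makelot → mokelot   (a→o after a consonant, before a consonant other than r, m, n, p, b, f, v)
  mokelot → mokilot   (e→i after a consonant, before a consonant other than r, m, n, p, b, f, v)
So the Rashoic cognate is 'mokilot'.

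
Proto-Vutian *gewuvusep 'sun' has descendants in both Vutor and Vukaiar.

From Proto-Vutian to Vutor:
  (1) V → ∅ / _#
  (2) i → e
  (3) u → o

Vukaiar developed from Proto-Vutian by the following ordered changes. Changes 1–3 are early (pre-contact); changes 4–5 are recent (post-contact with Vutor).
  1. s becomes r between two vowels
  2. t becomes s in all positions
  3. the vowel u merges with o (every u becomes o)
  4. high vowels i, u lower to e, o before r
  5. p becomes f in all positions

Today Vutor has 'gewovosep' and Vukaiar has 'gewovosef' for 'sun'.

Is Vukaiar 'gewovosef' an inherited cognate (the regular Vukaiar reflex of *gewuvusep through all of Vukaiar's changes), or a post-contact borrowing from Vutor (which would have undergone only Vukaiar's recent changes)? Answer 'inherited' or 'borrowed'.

If inherited, *gewuvusep would pass through all of Vukaiar's changes:
Vukaiar: start from *gewuvusep.
  rule 1 (rhotacism): gewuvusep → gewuvurep
  rule 2: no change — gewuvurep
  rule 3 (vowel merger): gewuvurep → gewovorep
  rule 4: no change — gewovorep
  rule 5 (unconditioned shift): gewovorep → gewovoref
  ⇒ Vukaiar gewovoref
If borrowed from Vutor 'gewovosep' after the early changes, it would undergo only the recent ones:
  rule 4 (pre-rhotic lowering): no change (gewovosep)
  rule 5 (unconditioned shift): gewovosep → gewovosef
  ⇒ as a loan: gewovosef
Vukaiar 'gewovosef' matches the loan outcome 'gewovosef', not the inherited 'gewovoref' — it skipped the early Vukaiar changes, so it was borrowed from Vutor.

borrowed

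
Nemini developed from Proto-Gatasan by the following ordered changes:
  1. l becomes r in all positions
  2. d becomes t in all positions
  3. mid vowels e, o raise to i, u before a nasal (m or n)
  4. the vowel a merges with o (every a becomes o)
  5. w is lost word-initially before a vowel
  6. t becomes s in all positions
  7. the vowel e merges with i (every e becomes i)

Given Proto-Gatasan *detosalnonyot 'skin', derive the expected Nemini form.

Nemini: *detosalnonyot
  detosalnonyot → detosarnonyot   [unconditioned shift]
  detosarnonyot → tetosarnonyot   [unconditioned shift]
  tetosarnonyot → tetosarnunyot   [pre-nasal raising]
  tetosarnunyot → tetosornunyot   [vowel merger]
  tetosornunyot (rule 5 does not apply)
  tetosornunyot → sesosornunyos   [unconditioned shift]
  sesosornunyos → sisosornunyos   [vowel merger]
  giving Nemini sisosornunyos.

sisosornunyos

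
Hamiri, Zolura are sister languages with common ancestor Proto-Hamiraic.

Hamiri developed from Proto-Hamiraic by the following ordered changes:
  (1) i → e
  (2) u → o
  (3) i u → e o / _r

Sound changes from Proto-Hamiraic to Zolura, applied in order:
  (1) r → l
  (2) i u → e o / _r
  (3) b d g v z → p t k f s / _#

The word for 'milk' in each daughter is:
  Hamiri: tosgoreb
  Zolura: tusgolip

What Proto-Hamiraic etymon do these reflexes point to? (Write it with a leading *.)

Position 8: Hamiri has b, Zolura has p. Hamiri preserves b here (none of its changes turn any other segment into b), so the proto-segment is *b.
Position 6: Hamiri has r, Zolura has l. Hamiri preserves r here (none of its changes turn any other segment into r), so the proto-segment is *r.
Position 2: Hamiri has o, Zolura has u. Zolura preserves u here (none of its changes turn any other segment into u), so the proto-segment is *u.
This points to *tusgorib. Verify forward in each daughter:
Hamiri: *tusgorib
  tusgorib → tusgoreb   [vowel merger]
  tusgoreb → tosgoreb   [vowel merger]
  tosgoreb (rule 3 does not apply)
  giving Hamiri tosgoreb.
Zolura: start from *tusgorib.
  rule 1 (unconditioned shift): tusgorib → tusgolib
  rule 2: no change — tusgolib
  rule 3 (final devoicing): tusgolib → tusgolip
  ⇒ Zolura tusgolip
No other proto-form is consistent with every reflex, so the reconstruction is *tusgorib.

*tusgorib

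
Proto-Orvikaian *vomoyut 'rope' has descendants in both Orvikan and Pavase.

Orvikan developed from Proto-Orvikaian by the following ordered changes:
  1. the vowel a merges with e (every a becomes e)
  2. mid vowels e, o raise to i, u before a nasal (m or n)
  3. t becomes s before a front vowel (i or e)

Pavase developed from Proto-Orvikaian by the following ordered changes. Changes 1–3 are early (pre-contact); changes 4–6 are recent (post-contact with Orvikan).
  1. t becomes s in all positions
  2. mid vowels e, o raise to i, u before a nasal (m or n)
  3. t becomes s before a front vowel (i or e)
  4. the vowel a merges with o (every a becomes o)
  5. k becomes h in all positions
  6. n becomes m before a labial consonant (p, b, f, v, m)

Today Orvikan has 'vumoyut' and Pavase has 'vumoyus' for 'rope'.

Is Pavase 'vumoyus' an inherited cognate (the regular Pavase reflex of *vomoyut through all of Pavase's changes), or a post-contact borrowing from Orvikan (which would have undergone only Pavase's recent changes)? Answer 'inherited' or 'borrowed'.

If inherited, *vomoyut would pass through all of Pavase's changes:
Pavase: start from *vomoyut.
  rule 1 (unconditioned shift): vomoyut → vomoyus
  rule 2 (pre-nasal raising): vomoyus → vumoyus
  rule 3: no change — vumoyus
  rule 4: no change — vumoyus
  rule 5: no change — vumoyus
  rule 6: no change — vumoyus
  ⇒ Pavase vumoyus
If borrowed from Orvikan 'vumoyut' after the early changes, it would undergo only the recent ones:
  rule 4 (vowel merger): no change (vumoyut)
  rule 5 (unconditioned shift): no change (vumoyut)
  rule 6 (nasal place assimilation): no change (vumoyut)
  ⇒ as a loan: vumoyut
Pavase 'vumoyus' matches the inherited outcome exactly, so it is an inherited cognate, not a loan.

inherited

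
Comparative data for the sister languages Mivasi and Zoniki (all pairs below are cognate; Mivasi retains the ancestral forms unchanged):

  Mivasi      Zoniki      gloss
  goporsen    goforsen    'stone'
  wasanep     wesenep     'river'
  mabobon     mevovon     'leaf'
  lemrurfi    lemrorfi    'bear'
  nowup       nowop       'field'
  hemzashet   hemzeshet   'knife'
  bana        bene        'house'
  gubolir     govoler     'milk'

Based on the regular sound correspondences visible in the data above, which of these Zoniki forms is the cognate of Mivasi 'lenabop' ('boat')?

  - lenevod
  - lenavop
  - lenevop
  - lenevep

mabobon ~ mevovon — Mivasi a corresponds to Zoniki e after a consonant, before a labial obstruent.
mabobon ~ mevovon, gubolir ~ govoler — Mivasi b corresponds to Zoniki v between vowels (before a back vowel).
Applying these to Mivasi 'lenabop':
  lenabop → lenebop   (a→e after a consonant, before a labial obstruent)
  lenebop → lenevop   (b→v between vowels (before a back vowel))
So the Zoniki cognate is 'lenevop'.

lenevop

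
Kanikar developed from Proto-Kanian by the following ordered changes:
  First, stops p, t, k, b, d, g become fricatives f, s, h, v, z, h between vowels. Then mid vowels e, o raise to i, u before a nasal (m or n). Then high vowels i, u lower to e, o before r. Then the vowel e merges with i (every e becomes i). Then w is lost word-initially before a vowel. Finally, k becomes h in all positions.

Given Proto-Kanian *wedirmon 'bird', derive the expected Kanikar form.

Kanikar: *wedirmon > wezirmon > wezirmun > wezermun > wizirmun > izirmun  (by intervocalic lenition, pre-nasal raising, pre-rhotic lowering, vowel merger, glide loss)

izirmun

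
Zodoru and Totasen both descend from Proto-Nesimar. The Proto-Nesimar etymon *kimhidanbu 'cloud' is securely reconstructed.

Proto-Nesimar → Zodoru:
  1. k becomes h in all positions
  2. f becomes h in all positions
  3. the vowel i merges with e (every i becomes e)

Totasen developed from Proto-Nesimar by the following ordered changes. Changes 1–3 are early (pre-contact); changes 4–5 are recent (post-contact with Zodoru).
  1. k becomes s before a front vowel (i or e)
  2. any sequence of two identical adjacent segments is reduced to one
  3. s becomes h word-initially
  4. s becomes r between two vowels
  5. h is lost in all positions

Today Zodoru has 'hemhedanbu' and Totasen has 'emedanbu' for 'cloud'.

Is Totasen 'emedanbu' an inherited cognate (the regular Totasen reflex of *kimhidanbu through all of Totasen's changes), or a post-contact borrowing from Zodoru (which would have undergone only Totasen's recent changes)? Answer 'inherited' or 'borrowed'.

borrowed

If inherited, *kimhidanbu would pass through all of Totasen's changes:
Totasen: start from *kimhidanbu.
  rule 1 (palatalisation): kimhidanbu → simhidanbu
  rule 2: no change — simhidanbu
  rule 3 (debuccalisation): simhidanbu → himhidanbu
  rule 4: no change — himhidanbu
  rule 5 (h-loss): himhidanbu → imidanbu
  ⇒ Totasen imidanbu
If borrowed from Zodoru 'hemhedanbu' after the early changes, it would undergo only the recent ones:
  rule 4 (rhotacism): no change (hemhedanbu)
  rule 5 (h-loss): hemhedanbu → emedanbu
  ⇒ as a loan: emedanbu
Totasen 'emedanbu' matches the loan outcome 'emedanbu', not the inherited 'imidanbu' — it skipped the early Totasen changes, so it was borrowed from Zodoru.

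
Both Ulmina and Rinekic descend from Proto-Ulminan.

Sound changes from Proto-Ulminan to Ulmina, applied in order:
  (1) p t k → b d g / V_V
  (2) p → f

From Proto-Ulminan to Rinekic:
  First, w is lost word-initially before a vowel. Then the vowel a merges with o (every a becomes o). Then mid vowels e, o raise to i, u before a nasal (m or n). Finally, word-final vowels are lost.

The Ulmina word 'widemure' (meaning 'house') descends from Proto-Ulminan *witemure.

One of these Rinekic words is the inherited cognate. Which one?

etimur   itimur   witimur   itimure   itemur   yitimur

itimur

Rinekic: *witemure
  witemure → itemure   [glide loss]
  itemure (rule 2 does not apply)
  itemure → itimure   [pre-nasal raising]
  itimure → itimur   [apocope]
  giving Rinekic itimur.
The other candidates each miss or misapply at least one Rinekic change.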